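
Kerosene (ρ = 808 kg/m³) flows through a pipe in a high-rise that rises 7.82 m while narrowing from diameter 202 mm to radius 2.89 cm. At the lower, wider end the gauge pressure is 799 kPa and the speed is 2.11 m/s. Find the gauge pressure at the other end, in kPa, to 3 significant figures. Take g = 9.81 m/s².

The volume flow rate is constant, so v₂ = (A₁/A₂)v₁ = (320/26.2)·2.11 = 25.8 m/s.
Bernoulli: P₁ + ½ρv₁² + ρg h₁ = P₂ + ½ρv₂² + ρg h₂, so P₂ = P₁ + ½ρ(v₁² − v₂²) − ρg(h₂ − h₁).
P₂ = 799000 + ½·808·(2.11² − 25.8²) − 808·9.81·(+7.82) = 799000 + (-267000) − (62000) = 471000 Pa.

P₂ ≈ 471 kPa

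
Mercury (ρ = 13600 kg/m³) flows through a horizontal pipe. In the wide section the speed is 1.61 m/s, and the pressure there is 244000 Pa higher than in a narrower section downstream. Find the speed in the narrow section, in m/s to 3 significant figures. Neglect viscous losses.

Along the level pipe P + ½ρv² is conserved, hence v₂² = v₁² + 2(P₁ − P₂)/ρ.
v₂ = √(1.61² + 2·244000/13600) = √(2.59 + 35.9) = 6.20 m/s.

v₂ ≈ 6.20 m/s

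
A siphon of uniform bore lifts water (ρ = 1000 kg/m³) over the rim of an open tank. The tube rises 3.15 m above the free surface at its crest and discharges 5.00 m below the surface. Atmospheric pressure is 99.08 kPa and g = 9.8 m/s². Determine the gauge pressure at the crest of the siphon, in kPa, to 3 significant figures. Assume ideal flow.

-79.9 kPa

Bernoulli surface→outlet gives ½v² = g·h_out, so v = √(2·9.8·5.00) = 9.90 m/s.
The bore is uniform, so the speed at the crest is the same v. Bernoulli surface→crest: P_atm = P_top + ½ρv² + ρg·h_top.
P_top = 99080 − ½·1000·9.90² − 1000·9.8·3.15 = 19200 Pa. So P_gauge = P_top − P_atm = -79900 Pa.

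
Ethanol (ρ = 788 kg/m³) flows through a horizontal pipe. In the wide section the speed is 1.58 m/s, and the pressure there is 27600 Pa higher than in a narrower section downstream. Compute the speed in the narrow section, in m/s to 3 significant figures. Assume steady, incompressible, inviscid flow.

v₂ ≈ 8.52 m/s

With h₁ = h₂, rearranging Bernoulli gives v₂ = √(v₁² + 2ΔP/ρ).
v₂ = √(1.58² + 2·27600/788) = √(2.50 + 70.1) = 8.52 m/s.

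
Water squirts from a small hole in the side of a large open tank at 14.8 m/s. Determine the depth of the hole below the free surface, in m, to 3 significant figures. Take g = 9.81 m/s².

Torricelli: v = √(2gh), so h = v²/(2g).
h = 14.8²/(2·9.81) = 219/19.62 = 11.2 m.

h ≈ 11.2 m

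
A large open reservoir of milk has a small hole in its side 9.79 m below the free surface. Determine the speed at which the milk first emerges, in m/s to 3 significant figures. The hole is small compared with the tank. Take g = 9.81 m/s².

13.9 m/s

The surface is effectively still and both ends are open, so ½v² = gh and v = √(2·9.81·9.79) = 13.9 m/s.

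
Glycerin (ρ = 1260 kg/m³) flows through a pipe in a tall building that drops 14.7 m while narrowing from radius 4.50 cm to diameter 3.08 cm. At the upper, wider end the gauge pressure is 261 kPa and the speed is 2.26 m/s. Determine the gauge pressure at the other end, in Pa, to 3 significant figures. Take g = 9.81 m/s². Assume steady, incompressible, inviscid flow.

P₂ = 211000 Pa

By continuity, v₂ = v₁·A₁/A₂ = 2.26·(63.6/7.45) = 19.3 m/s.
Energy conservation along the streamline gives P₂ = P₁ − ½ρ(v₂² − v₁²) − ρg(h₂ − h₁).
P₂ = 261000 + ½·1260·(2.26² − 19.3²) − 1260·9.81·(−14.7) = 261000 + (-231000) − (-182000) = 211000 Pa.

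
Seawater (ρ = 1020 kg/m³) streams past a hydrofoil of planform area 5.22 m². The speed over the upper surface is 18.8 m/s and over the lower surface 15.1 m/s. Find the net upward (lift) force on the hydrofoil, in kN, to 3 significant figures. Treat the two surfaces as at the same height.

The faster flow above has the lower pressure; Bernoulli (same height) gives ΔP = ½ρ(v_up² − v_low²).
ΔP = ½·1020·(18.8² − 15.1²) = 64000 Pa.
Lift = ΔP · A = 64000 × 5.22 = 334000 N.

F ≈ 334 kN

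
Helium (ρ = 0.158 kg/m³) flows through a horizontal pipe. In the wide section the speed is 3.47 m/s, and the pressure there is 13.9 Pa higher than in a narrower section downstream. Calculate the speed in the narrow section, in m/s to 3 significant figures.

Along the level pipe P + ½ρv² is conserved, hence v₂² = v₁² + 2(P₁ − P₂)/ρ.
v₂ = √(3.47² + 2·13.9/0.158) = √(12.0 + 176) = 13.7 m/s.

v₂ = 13.7 m/s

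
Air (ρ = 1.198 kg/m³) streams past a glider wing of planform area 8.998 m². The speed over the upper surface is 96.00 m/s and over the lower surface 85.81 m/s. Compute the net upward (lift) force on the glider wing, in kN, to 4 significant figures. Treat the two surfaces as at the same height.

F ≈ 9.985 kN

The faster flow above has the lower pressure; Bernoulli (same height) gives ΔP = ½ρ(v_up² − v_low²).
ΔP = ½·1.198·(96.00² − 85.81²) = 1110 Pa.
Lift = ΔP · A = 1110 × 8.998 = 9985 N.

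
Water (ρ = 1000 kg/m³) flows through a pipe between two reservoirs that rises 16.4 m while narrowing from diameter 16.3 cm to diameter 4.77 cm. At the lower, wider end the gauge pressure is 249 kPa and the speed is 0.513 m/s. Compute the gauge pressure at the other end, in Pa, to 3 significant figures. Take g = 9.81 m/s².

Mass conservation (A₁v₁ = A₂v₂) gives v₂ = 0.513 × 209/17.9 = 5.99 m/s.
Energy conservation along the streamline gives P₂ = P₁ − ½ρ(v₂² − v₁²) − ρg(h₂ − h₁).
P₂ = 249000 + ½·1000·(0.513² − 5.99²) − 1000·9.81·(+16.4) = 249000 + (-17800) − (161000) = 70300 Pa.

P₂ ≈ 70300 Pa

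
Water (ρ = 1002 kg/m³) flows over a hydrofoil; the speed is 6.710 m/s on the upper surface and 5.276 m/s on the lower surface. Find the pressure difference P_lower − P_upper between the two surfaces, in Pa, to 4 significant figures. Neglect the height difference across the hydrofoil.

Bernoulli (same height): P_lower − P_upper = ½ρ(v_upper² − v_lower²).
ΔP = ½·1002·(6.710² − 5.276²) = 8611 Pa.

ΔP ≈ 8611 Pa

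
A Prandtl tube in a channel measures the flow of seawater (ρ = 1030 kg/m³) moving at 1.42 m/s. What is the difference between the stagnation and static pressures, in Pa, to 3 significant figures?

At the stagnation point the flow is brought to rest, so Bernoulli gives P_stag − P_static = ½ρv².
ΔP = ½·1030·1.42² = 1040 Pa.

ΔP ≈ 1040 Pa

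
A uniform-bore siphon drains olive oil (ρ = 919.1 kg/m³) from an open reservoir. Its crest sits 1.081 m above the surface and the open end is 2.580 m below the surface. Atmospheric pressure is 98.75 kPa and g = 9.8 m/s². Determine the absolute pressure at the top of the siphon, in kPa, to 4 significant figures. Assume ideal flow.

Bernoulli surface→outlet gives ½v² = g·h_out, so v = √(2·9.8·2.580) = 7.111 m/s.
With constant cross-section the crest speed equals v; applying Bernoulli from the surface up to the crest, P_top = P_atm − ½ρv² − ρg·h_top.
P_top = 98750 − ½·919.1·7.111² − 919.1·9.8·1.081 = 65770 Pa.

65.77 kPa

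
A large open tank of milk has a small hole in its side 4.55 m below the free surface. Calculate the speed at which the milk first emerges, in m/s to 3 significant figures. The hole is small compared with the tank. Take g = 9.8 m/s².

Bernoulli from surface to hole (P equal, v_surface ≈ 0): v = √(2gh) = √(2×9.8×4.55) = 9.44 m/s.

v ≈ 9.44 m/s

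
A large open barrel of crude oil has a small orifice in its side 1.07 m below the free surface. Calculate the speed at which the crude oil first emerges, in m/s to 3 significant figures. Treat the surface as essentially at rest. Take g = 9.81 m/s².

v ≈ 4.58 m/s

Bernoulli from surface to hole (P equal, v_surface ≈ 0): v = √(2gh) = √(2×9.81×1.07) = 4.58 m/s.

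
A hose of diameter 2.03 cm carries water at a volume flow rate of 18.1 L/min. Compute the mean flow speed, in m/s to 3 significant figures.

0.932 m/s

Q = 18.1 L/min = 0.000302 m³/s.
v = Q/A = 0.000302 / 0.000324 = 0.932 m/s.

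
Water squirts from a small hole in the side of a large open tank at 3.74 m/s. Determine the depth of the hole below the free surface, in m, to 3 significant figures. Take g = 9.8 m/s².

Torricelli: v = √(2gh), so h = v²/(2g).
h = 3.74²/(2·9.8) = 14.0/19.60 = 0.714 m.

0.714 m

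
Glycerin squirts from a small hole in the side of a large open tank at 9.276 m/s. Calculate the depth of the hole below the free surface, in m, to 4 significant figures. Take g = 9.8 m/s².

h ≈ 4.390 m

Torricelli: v = √(2gh), so h = v²/(2g).
h = 9.276²/(2·9.8) = 86.04/19.60 = 4.390 m.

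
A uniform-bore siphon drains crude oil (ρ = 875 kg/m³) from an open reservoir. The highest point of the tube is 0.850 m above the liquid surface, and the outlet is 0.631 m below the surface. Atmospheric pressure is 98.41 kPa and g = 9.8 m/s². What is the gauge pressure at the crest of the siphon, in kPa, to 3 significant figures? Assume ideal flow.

P_gauge ≈ -12.7 kPa

From the surface to the outlet (both open to atmosphere, surface at rest): v = √(2g·h_out) = √(2·9.8·0.631) = 3.52 m/s.
With constant cross-section the crest speed equals v; applying Bernoulli from the surface up to the crest, P_top = P_atm − ½ρv² − ρg·h_top.
P_top = 98410 − ½·875·3.52² − 875·9.8·0.850 = 85700 Pa. So P_gauge = P_top − P_atm = -12700 Pa.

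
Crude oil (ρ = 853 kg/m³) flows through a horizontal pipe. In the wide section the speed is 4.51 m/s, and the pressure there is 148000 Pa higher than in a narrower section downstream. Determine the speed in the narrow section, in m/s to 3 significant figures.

Along the level pipe P + ½ρv² is conserved, hence v₂² = v₁² + 2(P₁ − P₂)/ρ.
v₂ = √(4.51² + 2·148000/853) = √(20.3 + 347) = 19.2 m/s.

v₂ = 19.2 m/s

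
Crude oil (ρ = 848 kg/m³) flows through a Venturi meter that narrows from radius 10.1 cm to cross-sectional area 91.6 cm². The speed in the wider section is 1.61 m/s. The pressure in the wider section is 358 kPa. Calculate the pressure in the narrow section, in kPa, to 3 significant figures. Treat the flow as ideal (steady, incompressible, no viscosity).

Mass conservation (A₁v₁ = A₂v₂) gives v₂ = 1.61 × 320/91.6 = 5.63 m/s.
With no height change, Bernoulli's equation is P₁ + ½ρv₁² = P₂ + ½ρv₂².
P₂ = P₁ − ½ρ(v₂² − v₁²) = 358000 − ½·848·(5.63² − 1.61²) = 358000 − 12400 = 346000 Pa.

346 kPa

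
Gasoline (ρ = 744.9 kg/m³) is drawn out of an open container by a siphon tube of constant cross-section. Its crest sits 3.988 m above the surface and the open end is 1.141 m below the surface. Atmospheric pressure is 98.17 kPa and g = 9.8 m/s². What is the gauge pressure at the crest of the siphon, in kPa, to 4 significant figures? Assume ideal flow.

P_gauge ≈ -37.44 kPa

The outlet speed comes from Torricelli: v = √(2g·1.141) = 4.729 m/s.
Continuity keeps v the same throughout the tube; from surface to crest, P_atm + 0 = P_top + ½ρv² + ρg·h_top.
P_top = 98170 − ½·744.9·4.729² − 744.9·9.8·3.988 = 60730 Pa. So P_gauge = P_top − P_atm = -37440 Pa.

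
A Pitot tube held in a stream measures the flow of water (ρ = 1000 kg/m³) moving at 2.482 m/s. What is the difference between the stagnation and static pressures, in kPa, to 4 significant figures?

ΔP = 3.080 kPa

The dynamic pressure equals the rise in static pressure at the stagnation point: ΔP = ½ρv².
ΔP = ½·1000·2.482² = 3080 Pa.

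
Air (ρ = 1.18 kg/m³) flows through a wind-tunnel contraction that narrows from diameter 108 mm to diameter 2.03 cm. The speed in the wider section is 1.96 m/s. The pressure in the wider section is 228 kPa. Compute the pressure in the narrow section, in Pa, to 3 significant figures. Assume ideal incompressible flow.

By continuity, v₂ = v₁·A₁/A₂ = 1.96·(91.6/3.24) = 55.5 m/s.
The pipe is horizontal, so Bernoulli reduces to P₁ + ½ρv₁² = P₂ + ½ρv₂².
P₂ = P₁ − ½ρ(v₂² − v₁²) = 228000 − ½·1.18·(55.5² − 1.96²) = 228000 − 1810 = 226000 Pa.

P₂ ≈ 226000 Pa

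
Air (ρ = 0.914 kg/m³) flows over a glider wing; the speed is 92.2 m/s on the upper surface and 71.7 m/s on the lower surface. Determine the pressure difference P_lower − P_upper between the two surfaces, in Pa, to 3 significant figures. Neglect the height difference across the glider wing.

ΔP ≈ 1540 Pa

Bernoulli (same height): P_lower − P_upper = ½ρ(v_upper² − v_lower²).
ΔP = ½·0.914·(92.2² − 71.7²) = 1540 Pa.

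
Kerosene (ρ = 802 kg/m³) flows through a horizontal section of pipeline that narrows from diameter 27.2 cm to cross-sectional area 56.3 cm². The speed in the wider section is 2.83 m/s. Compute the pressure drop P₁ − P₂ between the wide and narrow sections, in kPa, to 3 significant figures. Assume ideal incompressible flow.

ΔP ≈ 339 kPa

The volume flow rate is constant, so v₂ = (A₁/A₂)v₁ = (581/56.3)·2.83 = 29.2 m/s.
With no height change, Bernoulli's equation is P₁ + ½ρv₁² = P₂ + ½ρv₂².
P₁ − P₂ = ½·802·(29.2² − 2.83²) = ½·802·845 = 339000 Pa.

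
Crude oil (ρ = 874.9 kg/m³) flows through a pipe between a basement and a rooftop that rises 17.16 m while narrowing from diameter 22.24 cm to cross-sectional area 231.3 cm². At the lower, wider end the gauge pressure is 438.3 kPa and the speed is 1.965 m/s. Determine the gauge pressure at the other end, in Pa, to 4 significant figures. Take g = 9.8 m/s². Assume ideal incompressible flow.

288100 Pa

Mass conservation (A₁v₁ = A₂v₂) gives v₂ = 1.965 × 388.5/231.3 = 3.300 m/s.
Bernoulli: P₁ + ½ρv₁² + ρg h₁ = P₂ + ½ρv₂² + ρg h₂, so P₂ = P₁ + ½ρ(v₁² − v₂²) − ρg(h₂ − h₁).
P₂ = 438300 + ½·874.9·(1.965² − 3.300²) − 874.9·9.8·(+17.16) = 438300 + (-3075) − (147100) = 288100 Pa.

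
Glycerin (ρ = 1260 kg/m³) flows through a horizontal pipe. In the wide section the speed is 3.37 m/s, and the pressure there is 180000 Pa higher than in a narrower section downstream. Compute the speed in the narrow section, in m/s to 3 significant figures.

Along the level pipe P + ½ρv² is conserved, hence v₂² = v₁² + 2(P₁ − P₂)/ρ.
v₂ = √(3.37² + 2·180000/1260) = √(11.4 + 286) = 17.2 m/s.

17.2 m/s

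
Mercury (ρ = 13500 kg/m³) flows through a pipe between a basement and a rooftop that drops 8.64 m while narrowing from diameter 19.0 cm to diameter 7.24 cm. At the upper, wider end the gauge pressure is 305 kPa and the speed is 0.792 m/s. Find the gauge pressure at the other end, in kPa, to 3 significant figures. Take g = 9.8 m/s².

Mass conservation (A₁v₁ = A₂v₂) gives v₂ = 0.792 × 284/41.2 = 5.45 m/s.
Energy conservation along the streamline gives P₂ = P₁ − ½ρ(v₂² − v₁²) − ρg(h₂ − h₁).
P₂ = 305000 + ½·13500·(0.792² − 5.45²) − 13500·9.8·(−8.64) = 305000 + (-197000) − (-1140000) = 1250000 Pa.

P₂ ≈ 1250 kPa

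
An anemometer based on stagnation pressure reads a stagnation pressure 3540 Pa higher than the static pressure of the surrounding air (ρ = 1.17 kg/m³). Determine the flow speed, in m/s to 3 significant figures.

The dynamic pressure equals the rise in static pressure at the stagnation point: ΔP = ½ρv².
v = √(2ΔP/ρ) = √(2·3540/1.17) = 77.8 m/s.

v ≈ 77.8 m/s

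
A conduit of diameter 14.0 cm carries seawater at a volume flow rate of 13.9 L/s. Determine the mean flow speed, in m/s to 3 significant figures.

Q = 13.9 L/s = 0.0139 m³/s.
v = Q/A = 0.0139 / 0.0154 = 0.903 m/s.

v ≈ 0.903 m/s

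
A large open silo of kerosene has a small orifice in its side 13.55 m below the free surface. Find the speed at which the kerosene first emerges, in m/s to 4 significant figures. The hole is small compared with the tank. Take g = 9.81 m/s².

v ≈ 16.30 m/s

With the surface at rest and both surface and jet at atmospheric pressure, Bernoulli gives ρg h = ½ρv², so v = √(2gh) = √(2·9.81·13.55) = 16.30 m/s.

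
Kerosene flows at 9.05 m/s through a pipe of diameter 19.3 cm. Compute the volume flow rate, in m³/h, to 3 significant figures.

Q = A·v = 0.0293 m² × 9.05 m/s = 0.265 m³/s.
Converting: 0.265 m³/s × 3600 = 953 m³/h.

Q ≈ 953 m³/h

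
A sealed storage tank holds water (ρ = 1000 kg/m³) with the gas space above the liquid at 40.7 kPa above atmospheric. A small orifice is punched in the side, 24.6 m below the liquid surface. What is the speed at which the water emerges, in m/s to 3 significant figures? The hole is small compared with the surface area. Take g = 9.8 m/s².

Take point 1 at the surface (v₁ ≈ 0) and point 2 at the hole (at atmospheric pressure). Bernoulli: P₁ + ρg h = P_atm + ½ρv₂².
With P₁ − P_atm = 40700 Pa, v₂ = √(2gh + 2ΔP/ρ) = √(2·9.8·24.6 + 2·40700/1000) = 23.7 m/s.

23.7 m/s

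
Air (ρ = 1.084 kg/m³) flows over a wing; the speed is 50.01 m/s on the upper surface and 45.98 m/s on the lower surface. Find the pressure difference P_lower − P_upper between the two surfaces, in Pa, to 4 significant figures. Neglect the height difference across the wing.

The pressure is lower where the speed is higher: ΔP = ½ρ(v_up² − v_low²).
ΔP = ½·1.084·(50.01² − 45.98²) = 209.7 Pa.

209.7 Pa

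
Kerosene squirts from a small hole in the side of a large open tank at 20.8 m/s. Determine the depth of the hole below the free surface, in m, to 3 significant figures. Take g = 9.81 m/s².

h = 22.1 m

Torricelli: v = √(2gh), so h = v²/(2g).
h = 20.8²/(2·9.81) = 433/19.62 = 22.1 m.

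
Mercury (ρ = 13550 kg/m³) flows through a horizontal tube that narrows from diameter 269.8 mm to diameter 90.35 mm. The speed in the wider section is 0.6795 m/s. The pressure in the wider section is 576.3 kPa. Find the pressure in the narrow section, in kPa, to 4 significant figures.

Mass conservation (A₁v₁ = A₂v₂) gives v₂ = 0.6795 × 571.7/64.11 = 6.059 m/s.
Along the horizontal streamline, P + ½ρv² is constant.
P₂ = P₁ − ½ρ(v₂² − v₁²) = 576300 − ½·13550·(6.059² − 0.6795²) = 576300 − 245600 = 330700 Pa.

P₂ ≈ 330.7 kPa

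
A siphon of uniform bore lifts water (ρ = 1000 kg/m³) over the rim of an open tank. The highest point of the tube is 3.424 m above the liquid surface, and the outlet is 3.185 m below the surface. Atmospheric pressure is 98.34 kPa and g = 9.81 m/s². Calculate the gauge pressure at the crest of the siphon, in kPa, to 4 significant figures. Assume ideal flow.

Bernoulli surface→outlet gives ½v² = g·h_out, so v = √(2·9.81·3.185) = 7.905 m/s.
Continuity keeps v the same throughout the tube; from surface to crest, P_atm + 0 = P_top + ½ρv² + ρg·h_top.
P_top = 98340 − ½·1000·7.905² − 1000·9.81·3.424 = 33510 Pa. So P_gauge = P_top − P_atm = -64830 Pa.

P_gauge ≈ -64.83 kPa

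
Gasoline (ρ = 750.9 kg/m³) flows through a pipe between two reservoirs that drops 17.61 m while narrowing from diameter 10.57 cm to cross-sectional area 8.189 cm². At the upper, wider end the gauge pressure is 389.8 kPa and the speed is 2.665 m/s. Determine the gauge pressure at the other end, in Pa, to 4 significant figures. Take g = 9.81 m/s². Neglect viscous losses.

216000 Pa

Continuity gives A₁v₁ = A₂v₂, so v₂ = (87.75 cm²)/(8.189 cm²) × 2.665 m/s = 28.56 m/s.
Energy conservation along the streamline gives P₂ = P₁ − ½ρ(v₂² − v₁²) − ρg(h₂ − h₁).
P₂ = 389800 + ½·750.9·(2.665² − 28.56²) − 750.9·9.81·(−17.61) = 389800 + (-303500) − (-129700) = 216000 Pa.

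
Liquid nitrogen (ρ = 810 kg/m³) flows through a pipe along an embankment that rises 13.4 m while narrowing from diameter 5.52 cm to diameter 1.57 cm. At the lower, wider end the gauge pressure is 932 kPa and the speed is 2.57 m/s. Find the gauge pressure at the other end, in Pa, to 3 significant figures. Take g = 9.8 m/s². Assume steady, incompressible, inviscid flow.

P₂ ≈ 420000 Pa

By continuity, v₂ = v₁·A₁/A₂ = 2.57·(23.9/1.94) = 31.8 m/s.
Applying Bernoulli between the two ends and solving for P₂: P₂ = P₁ + ½ρ(v₁² − v₂²) − ρgΔh.
P₂ = 932000 + ½·810·(2.57² − 31.8²) − 810·9.8·(+13.4) = 932000 + (-406000) − (106000) = 420000 Pa.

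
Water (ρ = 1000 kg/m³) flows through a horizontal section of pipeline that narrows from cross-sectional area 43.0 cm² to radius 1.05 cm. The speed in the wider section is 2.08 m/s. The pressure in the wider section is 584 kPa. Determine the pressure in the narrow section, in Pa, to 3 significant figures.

By continuity, v₂ = v₁·A₁/A₂ = 2.08·(43.0/3.46) = 25.8 m/s.
The pipe is horizontal, so Bernoulli reduces to P₁ + ½ρv₁² = P₂ + ½ρv₂².
P₂ = P₁ − ½ρ(v₂² − v₁²) = 584000 − ½·1000·(25.8² − 2.08²) = 584000 − 331000 = 253000 Pa.

P₂ ≈ 253000 Pa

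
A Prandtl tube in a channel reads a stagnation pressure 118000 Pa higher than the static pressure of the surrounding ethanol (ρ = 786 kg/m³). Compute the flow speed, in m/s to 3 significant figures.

The dynamic pressure equals the rise in static pressure at the stagnation point: ΔP = ½ρv².
v = √(2ΔP/ρ) = √(2·118000/786) = 17.3 m/s.

v = 17.3 m/s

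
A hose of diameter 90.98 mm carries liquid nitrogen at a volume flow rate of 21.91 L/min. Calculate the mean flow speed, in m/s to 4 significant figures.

0.05617 m/s

Q = 21.91 L/min = 0.0003652 m³/s.
v = Q/A = 0.0003652 / 0.006501 = 0.05617 m/s.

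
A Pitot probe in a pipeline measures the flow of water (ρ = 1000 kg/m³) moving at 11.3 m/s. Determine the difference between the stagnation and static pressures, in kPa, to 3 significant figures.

At the stagnation point the flow is brought to rest, so Bernoulli gives P_stag − P_static = ½ρv².
ΔP = ½·1000·11.3² = 63800 Pa.

ΔP ≈ 63.8 kPa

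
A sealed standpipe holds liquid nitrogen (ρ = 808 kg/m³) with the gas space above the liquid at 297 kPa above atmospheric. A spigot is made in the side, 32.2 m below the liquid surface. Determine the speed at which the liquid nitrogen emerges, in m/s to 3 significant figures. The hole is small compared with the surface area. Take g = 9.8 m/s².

Take point 1 at the surface (v₁ ≈ 0) and point 2 at the hole (at atmospheric pressure). Bernoulli: P₁ + ρg h = P_atm + ½ρv₂².
With P₁ − P_atm = 297000 Pa, v₂ = √(2gh + 2ΔP/ρ) = √(2·9.8·32.2 + 2·297000/808) = 37.0 m/s.

v ≈ 37.0 m/s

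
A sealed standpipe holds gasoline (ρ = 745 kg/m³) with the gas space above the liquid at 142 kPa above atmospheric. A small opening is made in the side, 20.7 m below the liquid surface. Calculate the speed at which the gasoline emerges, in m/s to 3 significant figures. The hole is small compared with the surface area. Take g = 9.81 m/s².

Take point 1 at the surface (v₁ ≈ 0) and point 2 at the hole (at atmospheric pressure). Bernoulli: P₁ + ρg h = P_atm + ½ρv₂².
With P₁ − P_atm = 142000 Pa, v₂ = √(2gh + 2ΔP/ρ) = √(2·9.81·20.7 + 2·142000/745) = 28.1 m/s.

v = 28.1 m/s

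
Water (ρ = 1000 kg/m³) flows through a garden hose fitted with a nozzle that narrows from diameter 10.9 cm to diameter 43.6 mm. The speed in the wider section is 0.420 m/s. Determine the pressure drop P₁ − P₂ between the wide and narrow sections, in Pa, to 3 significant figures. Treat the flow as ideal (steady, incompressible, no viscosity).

ΔP = 3360 Pa

The volume flow rate is constant, so v₂ = (A₁/A₂)v₁ = (93.3/14.9)·0.420 = 2.62 m/s.
Along the horizontal streamline, P + ½ρv² is constant.
P₁ − P₂ = ½·1000·(2.62² − 0.420²) = ½·1000·6.71 = 3360 Pa.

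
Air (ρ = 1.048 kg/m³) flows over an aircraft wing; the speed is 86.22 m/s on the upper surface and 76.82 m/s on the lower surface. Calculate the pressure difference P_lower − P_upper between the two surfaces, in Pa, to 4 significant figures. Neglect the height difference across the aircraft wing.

Bernoulli (same height): P_lower − P_upper = ½ρ(v_upper² − v_lower²).
ΔP = ½·1.048·(86.22² − 76.82²) = 803.1 Pa.

ΔP ≈ 803.1 Pa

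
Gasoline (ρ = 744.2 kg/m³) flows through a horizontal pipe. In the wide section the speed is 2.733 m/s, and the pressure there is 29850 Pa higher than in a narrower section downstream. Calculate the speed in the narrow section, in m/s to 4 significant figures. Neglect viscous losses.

v₂ ≈ 9.364 m/s

With h₁ = h₂, rearranging Bernoulli gives v₂ = √(v₁² + 2ΔP/ρ).
v₂ = √(2.733² + 2·29850/744.2) = √(7.469 + 80.22) = 9.364 m/s.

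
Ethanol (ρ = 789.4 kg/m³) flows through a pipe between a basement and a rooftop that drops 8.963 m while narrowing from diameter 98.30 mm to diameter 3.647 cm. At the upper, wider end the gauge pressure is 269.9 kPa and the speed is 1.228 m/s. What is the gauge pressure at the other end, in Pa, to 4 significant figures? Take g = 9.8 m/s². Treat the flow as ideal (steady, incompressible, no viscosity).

The volume flow rate is constant, so v₂ = (A₁/A₂)v₁ = (75.89/10.45)·1.228 = 8.921 m/s.
Applying Bernoulli between the two ends and solving for P₂: P₂ = P₁ + ½ρ(v₁² − v₂²) − ρgΔh.
P₂ = 269900 + ½·789.4·(1.228² − 8.921²) − 789.4·9.8·(−8.963) = 269900 + (-30820) − (-69340) = 308400 Pa.

P₂ ≈ 308400 Pa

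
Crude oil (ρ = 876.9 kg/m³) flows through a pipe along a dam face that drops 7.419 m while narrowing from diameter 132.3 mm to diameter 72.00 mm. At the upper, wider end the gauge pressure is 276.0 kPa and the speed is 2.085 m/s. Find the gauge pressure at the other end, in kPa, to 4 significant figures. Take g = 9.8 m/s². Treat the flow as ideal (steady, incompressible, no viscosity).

P₂ ≈ 319.9 kPa

The volume flow rate is constant, so v₂ = (A₁/A₂)v₁ = (137.5/40.72)·2.085 = 7.040 m/s.
Energy conservation along the streamline gives P₂ = P₁ − ½ρ(v₂² − v₁²) − ρg(h₂ − h₁).
P₂ = 276000 + ½·876.9·(2.085² − 7.040²) − 876.9·9.8·(−7.419) = 276000 + (-19820) − (-63760) = 319900 Pa.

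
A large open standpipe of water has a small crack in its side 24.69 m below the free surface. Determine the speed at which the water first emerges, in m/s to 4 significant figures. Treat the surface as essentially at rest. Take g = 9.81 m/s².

v = 22.01 m/s

Torricelli's result v = √(2gh) gives v = √(2·9.81·24.69) = 22.01 m/s.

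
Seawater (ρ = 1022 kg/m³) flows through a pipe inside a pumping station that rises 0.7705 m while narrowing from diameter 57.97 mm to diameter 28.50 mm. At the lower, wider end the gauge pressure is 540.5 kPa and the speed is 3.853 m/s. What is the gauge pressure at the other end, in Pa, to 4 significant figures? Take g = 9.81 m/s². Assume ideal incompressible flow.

Mass conservation (A₁v₁ = A₂v₂) gives v₂ = 3.853 × 26.39/6.379 = 15.94 m/s.
Applying Bernoulli between the two ends and solving for P₂: P₂ = P₁ + ½ρ(v₁² − v₂²) − ρgΔh.
P₂ = 540500 + ½·1022·(3.853² − 15.94²) − 1022·9.81·(+0.7705) = 540500 + (-122300) − (7725) = 410500 Pa.

P₂ ≈ 410500 Pa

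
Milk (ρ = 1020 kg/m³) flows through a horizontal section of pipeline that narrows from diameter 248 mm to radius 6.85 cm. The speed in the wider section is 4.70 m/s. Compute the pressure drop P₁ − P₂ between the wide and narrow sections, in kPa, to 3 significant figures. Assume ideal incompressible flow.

The volume flow rate is constant, so v₂ = (A₁/A₂)v₁ = (483/147)·4.70 = 15.4 m/s.
The pipe is horizontal, so Bernoulli reduces to P₁ + ½ρv₁² = P₂ + ½ρv₂².
P₁ − P₂ = ½·1020·(15.4² − 4.70²) = ½·1020·215 = 110000 Pa.

ΔP ≈ 110 kPa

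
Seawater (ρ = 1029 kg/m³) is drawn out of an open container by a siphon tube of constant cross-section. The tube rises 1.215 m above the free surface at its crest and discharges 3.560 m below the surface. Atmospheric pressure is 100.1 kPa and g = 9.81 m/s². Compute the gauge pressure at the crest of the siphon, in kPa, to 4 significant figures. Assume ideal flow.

P_gauge ≈ -48.20 kPa

From the surface to the outlet (both open to atmosphere, surface at rest): v = √(2g·h_out) = √(2·9.81·3.560) = 8.357 m/s.
The bore is uniform, so the speed at the crest is the same v. Bernoulli surface→crest: P_atm = P_top + ½ρv² + ρg·h_top.
P_top = 100100 − ½·1029·8.357² − 1029·9.81·1.215 = 51900 Pa. So P_gauge = P_top − P_atm = -48200 Pa.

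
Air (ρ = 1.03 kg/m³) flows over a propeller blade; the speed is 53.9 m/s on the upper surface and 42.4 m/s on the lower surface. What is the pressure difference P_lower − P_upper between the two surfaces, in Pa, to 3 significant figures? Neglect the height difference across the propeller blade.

Bernoulli (same height): P_lower − P_upper = ½ρ(v_upper² − v_lower²).
ΔP = ½·1.03·(53.9² − 42.4²) = 570 Pa.

ΔP = 570 Pa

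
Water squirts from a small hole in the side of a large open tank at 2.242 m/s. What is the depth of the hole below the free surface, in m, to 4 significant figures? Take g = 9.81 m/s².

0.2562 m

Torricelli: v = √(2gh), so h = v²/(2g).
h = 2.242²/(2·9.81) = 5.027/19.62 = 0.2562 m.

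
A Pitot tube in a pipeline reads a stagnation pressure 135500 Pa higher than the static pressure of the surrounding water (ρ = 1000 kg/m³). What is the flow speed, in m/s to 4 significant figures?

v = 16.46 m/s

The dynamic pressure equals the rise in static pressure at the stagnation point: ΔP = ½ρv².
v = √(2ΔP/ρ) = √(2·135500/1000) = 16.46 m/s.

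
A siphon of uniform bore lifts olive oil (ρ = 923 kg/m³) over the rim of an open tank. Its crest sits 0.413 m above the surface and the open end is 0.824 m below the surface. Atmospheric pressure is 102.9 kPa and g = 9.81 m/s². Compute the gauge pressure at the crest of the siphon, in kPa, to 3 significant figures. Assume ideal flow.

P_gauge ≈ -11.2 kPa

The outlet speed comes from Torricelli: v = √(2g·0.824) = 4.02 m/s.
Continuity keeps v the same throughout the tube; from surface to crest, P_atm + 0 = P_top + ½ρv² + ρg·h_top.
P_top = 102900 − ½·923·4.02² − 923·9.81·0.413 = 91700 Pa. So P_gauge = P_top − P_atm = -11200 Pa.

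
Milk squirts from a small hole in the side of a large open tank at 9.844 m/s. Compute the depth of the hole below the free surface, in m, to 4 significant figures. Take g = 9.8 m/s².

h ≈ 4.944 m

Inverting v = √(2gh) gives h = v² / 2g.
h = 9.844²/(2·9.8) = 96.90/19.60 = 4.944 m.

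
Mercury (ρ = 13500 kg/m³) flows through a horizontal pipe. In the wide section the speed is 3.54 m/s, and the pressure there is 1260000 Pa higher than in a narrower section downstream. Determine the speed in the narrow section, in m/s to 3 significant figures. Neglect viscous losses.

Along the level pipe P + ½ρv² is conserved, hence v₂² = v₁² + 2(P₁ − P₂)/ρ.
v₂ = √(3.54² + 2·1260000/13500) = √(12.5 + 187) = 14.1 m/s.

v₂ ≈ 14.1 m/s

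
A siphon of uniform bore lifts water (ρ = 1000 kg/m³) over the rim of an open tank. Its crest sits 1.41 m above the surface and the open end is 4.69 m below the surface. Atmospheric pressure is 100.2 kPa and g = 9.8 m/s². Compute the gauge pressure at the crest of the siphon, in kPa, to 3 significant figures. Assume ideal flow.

P_gauge = -59.8 kPa

From the surface to the outlet (both open to atmosphere, surface at rest): v = √(2g·h_out) = √(2·9.8·4.69) = 9.59 m/s.
The bore is uniform, so the speed at the crest is the same v. Bernoulli surface→crest: P_atm = P_top + ½ρv² + ρg·h_top.
P_top = 100200 − ½·1000·9.59² − 1000·9.8·1.41 = 40400 Pa. So P_gauge = P_top − P_atm = -59800 Pa.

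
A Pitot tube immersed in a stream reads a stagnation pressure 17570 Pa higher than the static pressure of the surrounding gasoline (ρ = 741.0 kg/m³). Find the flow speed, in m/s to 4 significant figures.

The dynamic pressure equals the rise in static pressure at the stagnation point: ΔP = ½ρv².
v = √(2ΔP/ρ) = √(2·17570/741.0) = 6.886 m/s.

v = 6.886 m/s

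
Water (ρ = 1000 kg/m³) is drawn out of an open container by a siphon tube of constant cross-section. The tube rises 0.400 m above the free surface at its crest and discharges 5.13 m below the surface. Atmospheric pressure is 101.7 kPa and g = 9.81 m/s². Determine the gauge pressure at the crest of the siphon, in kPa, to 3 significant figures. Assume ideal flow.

The outlet speed comes from Torricelli: v = √(2g·5.13) = 10.0 m/s.
Continuity keeps v the same throughout the tube; from surface to crest, P_atm + 0 = P_top + ½ρv² + ρg·h_top.
P_top = 101700 − ½·1000·10.0² − 1000·9.81·0.400 = 47500 Pa. So P_gauge = P_top − P_atm = -54200 Pa.

P_gauge ≈ -54.2 kPa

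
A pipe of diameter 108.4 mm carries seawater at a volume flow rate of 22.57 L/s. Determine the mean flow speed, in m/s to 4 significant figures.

Q = 22.57 L/s = 0.02257 m³/s.
v = Q/A = 0.02257 / 0.009229 = 2.446 m/s.

v = 2.446 m/s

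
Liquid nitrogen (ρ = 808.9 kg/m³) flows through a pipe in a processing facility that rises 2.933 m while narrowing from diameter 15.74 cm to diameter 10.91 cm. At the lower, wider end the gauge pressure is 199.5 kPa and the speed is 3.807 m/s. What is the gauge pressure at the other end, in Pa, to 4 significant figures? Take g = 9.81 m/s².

The volume flow rate is constant, so v₂ = (A₁/A₂)v₁ = (194.6/93.48)·3.807 = 7.924 m/s.
Bernoulli: P₁ + ½ρv₁² + ρg h₁ = P₂ + ½ρv₂² + ρg h₂, so P₂ = P₁ + ½ρ(v₁² − v₂²) − ρg(h₂ − h₁).
P₂ = 199500 + ½·808.9·(3.807² − 7.924²) − 808.9·9.81·(+2.933) = 199500 + (-19530) − (23270) = 156700 Pa.

156700 Pa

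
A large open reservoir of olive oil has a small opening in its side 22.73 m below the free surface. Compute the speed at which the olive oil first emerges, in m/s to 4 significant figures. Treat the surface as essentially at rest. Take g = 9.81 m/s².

Bernoulli from surface to hole (P equal, v_surface ≈ 0): v = √(2gh) = √(2×9.81×22.73) = 21.12 m/s.

v ≈ 21.12 m/s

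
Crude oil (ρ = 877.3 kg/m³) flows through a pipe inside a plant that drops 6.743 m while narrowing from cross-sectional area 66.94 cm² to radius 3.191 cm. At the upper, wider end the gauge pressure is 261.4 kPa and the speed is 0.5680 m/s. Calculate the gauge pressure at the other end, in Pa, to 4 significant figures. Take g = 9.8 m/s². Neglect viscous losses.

The volume flow rate is constant, so v₂ = (A₁/A₂)v₁ = (66.94/31.99)·0.5680 = 1.189 m/s.
Energy conservation along the streamline gives P₂ = P₁ − ½ρ(v₂² − v₁²) − ρg(h₂ − h₁).
P₂ = 261400 + ½·877.3·(0.5680² − 1.189²) − 877.3·9.8·(−6.743) = 261400 + (-478.2) − (-57970) = 318900 Pa.

P₂ ≈ 318900 Pa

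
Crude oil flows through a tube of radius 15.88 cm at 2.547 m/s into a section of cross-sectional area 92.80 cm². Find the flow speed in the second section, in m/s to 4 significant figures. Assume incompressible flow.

Continuity gives A₁v₁ = A₂v₂, so v₂ = (792.2 cm²)/(92.80 cm²) × 2.547 m/s = 21.74 m/s.

v₂ ≈ 21.74 m/s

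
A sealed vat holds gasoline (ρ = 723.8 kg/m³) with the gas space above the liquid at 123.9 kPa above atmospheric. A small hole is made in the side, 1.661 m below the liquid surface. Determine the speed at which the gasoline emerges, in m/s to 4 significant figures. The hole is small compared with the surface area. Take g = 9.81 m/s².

v ≈ 19.36 m/s

Take point 1 at the surface (v₁ ≈ 0) and point 2 at the hole (at atmospheric pressure). Bernoulli: P₁ + ρg h = P_atm + ½ρv₂².
With P₁ − P_atm = 123900 Pa, v₂ = √(2gh + 2ΔP/ρ) = √(2·9.81·1.661 + 2·123900/723.8) = 19.36 m/s.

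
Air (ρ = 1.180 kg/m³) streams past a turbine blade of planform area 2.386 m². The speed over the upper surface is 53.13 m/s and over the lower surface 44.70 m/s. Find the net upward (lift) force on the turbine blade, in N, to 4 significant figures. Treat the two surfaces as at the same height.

From P + ½ρv² = const at equal height, P_low − P_up = ½ρ(v_up² − v_low²).
ΔP = ½·1.180·(53.13² − 44.70²) = 486.6 Pa.
Lift = ΔP · A = 486.6 × 2.386 = 1161 N.

F ≈ 1161 N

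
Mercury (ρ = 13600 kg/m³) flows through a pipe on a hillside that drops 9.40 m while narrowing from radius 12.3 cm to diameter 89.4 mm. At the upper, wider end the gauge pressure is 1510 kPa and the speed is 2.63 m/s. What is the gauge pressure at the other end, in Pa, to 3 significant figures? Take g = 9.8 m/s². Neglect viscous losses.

Continuity gives A₁v₁ = A₂v₂, so v₂ = (475 cm²)/(62.8 cm²) × 2.63 m/s = 19.9 m/s.
Applying Bernoulli between the two ends and solving for P₂: P₂ = P₁ + ½ρ(v₁² − v₂²) − ρgΔh.
P₂ = 1510000 + ½·13600·(2.63² − 19.9²) − 13600·9.8·(−9.40) = 1510000 + (-2650000) − (-1250000) = 113000 Pa.

113000 Pa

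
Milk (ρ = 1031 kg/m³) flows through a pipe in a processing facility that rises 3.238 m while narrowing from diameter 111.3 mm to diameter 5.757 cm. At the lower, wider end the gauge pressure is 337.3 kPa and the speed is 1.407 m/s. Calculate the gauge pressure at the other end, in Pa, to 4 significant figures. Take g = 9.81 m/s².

The volume flow rate is constant, so v₂ = (A₁/A₂)v₁ = (97.29/26.03)·1.407 = 5.259 m/s.
Energy conservation along the streamline gives P₂ = P₁ − ½ρ(v₂² − v₁²) − ρg(h₂ − h₁).
P₂ = 337300 + ½·1031·(1.407² − 5.259²) − 1031·9.81·(+3.238) = 337300 + (-13240) − (32750) = 291300 Pa.

P₂ = 291300 Pa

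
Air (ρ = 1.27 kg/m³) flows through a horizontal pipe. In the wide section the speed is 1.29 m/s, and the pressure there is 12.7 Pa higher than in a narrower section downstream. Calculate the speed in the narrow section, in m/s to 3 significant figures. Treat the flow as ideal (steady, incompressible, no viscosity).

Along the level pipe P + ½ρv² is conserved, hence v₂² = v₁² + 2(P₁ − P₂)/ρ.
v₂ = √(1.29² + 2·12.7/1.27) = √(1.66 + 20.0) = 4.65 m/s.

v₂ ≈ 4.65 m/s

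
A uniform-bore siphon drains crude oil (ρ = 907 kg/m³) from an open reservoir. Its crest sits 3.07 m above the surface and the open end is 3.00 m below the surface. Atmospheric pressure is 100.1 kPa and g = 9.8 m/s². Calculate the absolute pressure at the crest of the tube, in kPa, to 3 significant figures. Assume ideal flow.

The outlet speed comes from Torricelli: v = √(2g·3.00) = 7.67 m/s.
The bore is uniform, so the speed at the crest is the same v. Bernoulli surface→crest: P_atm = P_top + ½ρv² + ρg·h_top.
P_top = 100100 − ½·907·7.67² − 907·9.8·3.07 = 46100 Pa.

46.1 kPa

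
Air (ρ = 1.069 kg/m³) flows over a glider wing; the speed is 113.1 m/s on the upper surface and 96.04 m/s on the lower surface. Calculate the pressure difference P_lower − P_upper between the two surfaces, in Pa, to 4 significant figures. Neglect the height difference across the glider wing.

The pressure is lower where the speed is higher: ΔP = ½ρ(v_up² − v_low²).
ΔP = ½·1.069·(113.1² − 96.04²) = 1907 Pa.

ΔP = 1907 Pa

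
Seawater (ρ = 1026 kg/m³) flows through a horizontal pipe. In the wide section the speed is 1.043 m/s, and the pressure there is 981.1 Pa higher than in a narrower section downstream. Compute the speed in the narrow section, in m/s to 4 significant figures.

Along the level pipe P + ½ρv² is conserved, hence v₂² = v₁² + 2(P₁ − P₂)/ρ.
v₂ = √(1.043² + 2·981.1/1026) = √(1.088 + 1.912) = 1.732 m/s.

v₂ ≈ 1.732 m/s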